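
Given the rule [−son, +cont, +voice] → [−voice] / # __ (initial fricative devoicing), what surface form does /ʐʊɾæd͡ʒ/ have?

/ʐ/ satisfies [−son, +cont, +voice] and sits in # __. The [−voice] counterpart of the voiced retroflex fricative is /ʂ/. Other segments in /ʐʊɾæd͡ʒ/ either fail the structural description or are not in the environment, so the surface form is [ʂʊɾæd͡ʒ].

[ʂʊɾæd͡ʒ]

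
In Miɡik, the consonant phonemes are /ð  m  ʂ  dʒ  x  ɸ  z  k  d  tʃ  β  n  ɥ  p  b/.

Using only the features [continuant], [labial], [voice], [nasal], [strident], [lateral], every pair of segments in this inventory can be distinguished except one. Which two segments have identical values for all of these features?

ɥ, β

On the given features, /ɥ/ and /β/ have an identical profile: [+continuant], [+labial], [+voice], [−nasal], [−strident], [−lateral]. No other two segments in the inventory coincide on all 6 features. (They do differ in [sonorant], [round] and [dorsal], which are not among the given features.)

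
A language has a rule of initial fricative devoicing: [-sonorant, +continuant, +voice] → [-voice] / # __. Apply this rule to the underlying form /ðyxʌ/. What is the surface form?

[θyxʌ]

The only segment in the rule's environment that also matches [-sonorant, +continuant, +voice] is /ð/. Applying [-voice] turns the voiced dental fricative into /θ/ (voiceless dental fricative), giving [θyxʌ].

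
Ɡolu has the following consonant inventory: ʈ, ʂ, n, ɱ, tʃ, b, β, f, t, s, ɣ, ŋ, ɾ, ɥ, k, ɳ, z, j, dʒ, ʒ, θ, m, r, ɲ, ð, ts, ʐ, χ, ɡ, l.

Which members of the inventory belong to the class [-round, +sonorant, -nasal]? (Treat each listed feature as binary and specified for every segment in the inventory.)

ɾ, j, r, l

Checking each segment against [-round], [+sonorant], [-nasal]: /ɾ/ (alveolar tap), /j/ (palatal glide), /r/ (alveolar trill), /l/ (alveolar lateral approximant) satisfy every feature; every other segment in the inventory fails at least one.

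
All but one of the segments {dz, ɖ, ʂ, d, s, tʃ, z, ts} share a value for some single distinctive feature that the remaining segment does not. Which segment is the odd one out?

The remaining segments after removing /tʃ/ share [−distributed]; /tʃ/ (voiceless postalveolar affricate) is [+distributed]. For every other candidate removal, the leftover set fails to share any single feature value that the removed segment lacks.

tʃ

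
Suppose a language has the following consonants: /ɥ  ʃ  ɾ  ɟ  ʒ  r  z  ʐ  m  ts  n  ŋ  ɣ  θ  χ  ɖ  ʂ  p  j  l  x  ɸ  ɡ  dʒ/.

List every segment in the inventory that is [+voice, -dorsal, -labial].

ɾ, ʒ, r, z, ʐ, n, ɖ, l, dʒ

The [+voice] segments are /ɥ, ɾ, ɟ, ʒ, r, z, ʐ, m, n, ŋ, ɣ, ɖ, j, l, ɡ, dʒ/.
Within that set, [-dorsal] gives /ɾ, ʒ, r, z, ʐ, m, n, ɖ, l, dʒ/.
Among these, [-labial] leaves /ɾ, ʒ, r, z, ʐ, n, ɖ, l, dʒ/.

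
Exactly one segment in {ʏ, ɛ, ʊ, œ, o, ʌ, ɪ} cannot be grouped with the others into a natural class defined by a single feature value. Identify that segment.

[tense] groups all but one: /ʏ, ɛ, ɪ, ʌ, ʊ, œ/ share [−tense] while /o/ (mid back rounded tense vowel) alone is [+tense]. Removing any other segment would not leave a single-feature class that excludes it.

o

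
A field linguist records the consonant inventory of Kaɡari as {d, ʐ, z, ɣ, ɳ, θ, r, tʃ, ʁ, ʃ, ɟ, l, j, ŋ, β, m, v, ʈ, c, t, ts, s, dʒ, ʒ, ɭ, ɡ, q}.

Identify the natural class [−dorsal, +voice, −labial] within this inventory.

d, ʐ, z, ɳ, r, l, dʒ, ʒ, ɭ

Among the inventory, the [−dorsal] segments are /d, ʐ, z, ɳ, θ, r, tʃ, ʃ, l, β, m, v, ʈ, t, ts, s, dʒ, ʒ, ɭ/.
Of those, [+voice] gives /d, ʐ, z, ɳ, r, l, β, m, v, dʒ, ʒ, ɭ/.
Of those, [−labial] leaves /d, ʐ, z, ɳ, r, l, dʒ, ʒ, ɭ/.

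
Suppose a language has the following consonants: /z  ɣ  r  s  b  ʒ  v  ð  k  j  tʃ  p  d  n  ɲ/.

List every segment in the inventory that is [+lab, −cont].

First, the [+labial] segments are /b, v, p/.
Then [−continuant] leaves /b, p/.

b, p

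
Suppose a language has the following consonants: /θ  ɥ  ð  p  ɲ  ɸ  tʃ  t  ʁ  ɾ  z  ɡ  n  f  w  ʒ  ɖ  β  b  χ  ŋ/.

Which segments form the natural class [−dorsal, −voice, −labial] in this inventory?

θ, tʃ, t

First, the [−dorsal] segments are /θ, ð, p, ɸ, tʃ, t, ɾ, z, n, f, ʒ, ɖ, β, b/.
Among these, [−voice] gives /θ, p, ɸ, tʃ, t, f/.
Then [−labial] leaves /θ, tʃ, t/.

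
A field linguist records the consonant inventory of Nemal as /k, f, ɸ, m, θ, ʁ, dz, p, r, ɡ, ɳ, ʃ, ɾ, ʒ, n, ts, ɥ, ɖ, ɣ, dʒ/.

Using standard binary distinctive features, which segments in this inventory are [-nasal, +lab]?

The [-nasal] segments are /k, f, ɸ, θ, ʁ, dz, p, r, ɡ, ʃ, ɾ, ʒ, ts, ɥ, ɖ, ɣ, dʒ/.
Intersecting with [+labial] leaves /f, ɸ, p, ɥ/.

f, ɸ, p, ɥ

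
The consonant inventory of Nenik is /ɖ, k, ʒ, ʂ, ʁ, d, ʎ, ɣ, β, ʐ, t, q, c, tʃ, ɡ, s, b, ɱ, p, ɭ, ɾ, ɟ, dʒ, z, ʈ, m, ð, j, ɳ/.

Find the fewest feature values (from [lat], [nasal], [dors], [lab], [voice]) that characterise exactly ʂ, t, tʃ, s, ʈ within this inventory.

Every target segment is [-voice], [-labial], [-dorsal]; each remaining inventory member fails at least one of these. Each conjunct is needed — [-labial, -dorsal] alone would also admit /ɖ, ʒ, d, ʐ, …/; [-voice, -dorsal] alone would also admit /p/; [-voice, -labial] alone would also admit /k, q, c/ — and no other combination of two listed features has exactly this extension, so three is the minimum.

[-voice, -lab, -dors]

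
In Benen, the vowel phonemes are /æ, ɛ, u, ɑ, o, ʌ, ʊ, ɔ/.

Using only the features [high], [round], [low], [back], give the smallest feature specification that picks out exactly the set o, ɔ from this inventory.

[−high, +round]

The class [−high], [+round] has exactly /o, ɔ/ as its extension in this inventory. No smaller conjunction from the listed features achieves this: [+round] alone would also admit /u, ʊ/; [−high] alone would also admit /æ, ɛ, ɑ, ʌ/; and checking the remaining single features turns up none with this extension.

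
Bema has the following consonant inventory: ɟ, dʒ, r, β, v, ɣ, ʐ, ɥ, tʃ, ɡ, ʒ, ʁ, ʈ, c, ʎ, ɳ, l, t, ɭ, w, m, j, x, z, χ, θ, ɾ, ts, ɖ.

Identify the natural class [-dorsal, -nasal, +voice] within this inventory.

dʒ, r, β, v, ʐ, ʒ, l, ɭ, z, ɾ, ɖ

Eliminate segments failing any feature: /ɟ, ɣ, ɥ, ɡ, ʁ, c, ʎ, w, j, x, χ/ are [+dorsal]; /tʃ, ʈ, t, θ, ts/ are [-voice]; /ɳ, m/ are [+nasal]. The remaining /dʒ, r, β, v, ʐ, ʒ, l, ɭ, z, ɾ, ɖ/ satisfy [-dorsal], [-nasal], [+voice].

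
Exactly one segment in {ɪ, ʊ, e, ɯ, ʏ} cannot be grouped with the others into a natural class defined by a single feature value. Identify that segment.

e

[high] groups all but one: /ʏ, ɯ, ʊ, ɪ/ share [+high] while /e/ (mid front unrounded tense vowel) alone is [−high]. Removing any other segment would not leave a single-feature class that excludes it.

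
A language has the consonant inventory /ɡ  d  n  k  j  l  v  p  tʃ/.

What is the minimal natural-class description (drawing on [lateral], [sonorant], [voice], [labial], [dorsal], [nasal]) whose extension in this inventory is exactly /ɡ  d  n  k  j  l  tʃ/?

[-labial]

Every target segment is [-labial] and no other inventory member is, so one feature is enough.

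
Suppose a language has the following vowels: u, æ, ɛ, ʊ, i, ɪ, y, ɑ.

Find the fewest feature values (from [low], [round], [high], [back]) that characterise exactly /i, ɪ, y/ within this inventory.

[+high, -back]

The class [+high], [-back] has exactly /i, ɪ, y/ as its extension in this inventory. No smaller conjunction from the listed features achieves this: [-back] alone would also admit /æ, ɛ/; [+high] alone would also admit /u, ʊ/; and checking the remaining single features turns up none with this extension.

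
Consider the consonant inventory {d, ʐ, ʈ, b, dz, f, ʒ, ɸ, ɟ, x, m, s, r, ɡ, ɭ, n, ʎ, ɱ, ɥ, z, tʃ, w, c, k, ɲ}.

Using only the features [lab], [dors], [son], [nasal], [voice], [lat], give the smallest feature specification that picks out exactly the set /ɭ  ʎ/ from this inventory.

The target set is precisely the extension of [+lateral] in this inventory.

[+lat]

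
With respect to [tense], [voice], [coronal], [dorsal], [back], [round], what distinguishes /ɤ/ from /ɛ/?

[back], [tense]

/ɤ/ (mid back unrounded tense vowel) and /ɛ/ (mid front unrounded lax vowel) agree on [+voice], [−coronal], [+dorsal], [−round]. They differ on [back] (/ɤ/ [+], /ɛ/ [−]), [tense] (/ɤ/ [+], /ɛ/ [−]).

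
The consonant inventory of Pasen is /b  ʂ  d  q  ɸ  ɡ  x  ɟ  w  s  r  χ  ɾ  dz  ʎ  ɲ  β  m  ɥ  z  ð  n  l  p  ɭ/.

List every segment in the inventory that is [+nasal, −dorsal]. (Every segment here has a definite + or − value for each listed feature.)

Eliminate segments failing any feature: /b, ʂ, d, q, ɸ, ɡ, x, ɟ, w, s, r, χ, ɾ, dz, ʎ, β, ɥ, z, ð, l, p, ɭ/ are [−nasal]; /ɲ/ is [+dorsal]. The remaining /m, n/ satisfy [+nasal], [−dorsal].

m, n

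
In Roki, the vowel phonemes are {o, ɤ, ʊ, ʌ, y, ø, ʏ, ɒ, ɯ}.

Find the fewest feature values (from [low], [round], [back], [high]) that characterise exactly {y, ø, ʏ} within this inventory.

The target set is precisely the extension of [-back] in this inventory.

[-back]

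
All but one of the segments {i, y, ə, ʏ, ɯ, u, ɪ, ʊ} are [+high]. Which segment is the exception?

ə

/ə/ is the mid central vowel (schwa), which is [-high]; the rest — /ɪ, y, i, ɯ, ʊ, ʏ, u/ — are [+high].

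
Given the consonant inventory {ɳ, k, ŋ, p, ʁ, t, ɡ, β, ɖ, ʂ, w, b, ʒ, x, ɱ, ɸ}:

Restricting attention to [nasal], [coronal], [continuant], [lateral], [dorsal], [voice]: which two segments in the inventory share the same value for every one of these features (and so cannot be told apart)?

ʁ, w

/ʁ/ (voiced uvular fricative) and /w/ (labial-velar glide) are both [-nasal], [-coronal], [+continuant], [-lateral], [+dorsal], [+voice], so none of the listed features separates them. (They do differ in [labial], [round] and [high], which are not among the given features.) Every other pair in the inventory differs on at least one listed feature.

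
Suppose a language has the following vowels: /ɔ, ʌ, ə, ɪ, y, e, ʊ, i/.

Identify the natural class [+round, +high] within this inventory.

y, ʊ

Among the inventory, the [+round] segments are /ɔ, y, ʊ/.
Among these, [+high] leaves /y, ʊ/.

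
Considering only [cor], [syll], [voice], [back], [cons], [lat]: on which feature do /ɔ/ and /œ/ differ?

The two segments share [-coronal], [+syllabic], [+voice], [-consonantal], [-lateral]. The only feature from the list on which they differ: /ɔ/ is [+back] while /œ/ is [-back].

[back]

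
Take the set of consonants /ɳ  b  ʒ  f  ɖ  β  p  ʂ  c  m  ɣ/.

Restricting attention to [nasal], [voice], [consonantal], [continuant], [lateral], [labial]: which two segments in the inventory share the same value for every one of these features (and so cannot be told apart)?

ɣ, ʒ

On the given features, /ɣ/ and /ʒ/ have an identical profile: [-nasal], [+voice], [+consonantal], [+continuant], [-lateral], [-labial]. No other two segments in the inventory coincide on all 6 features. (They do differ in [strident], [coronal] and [dorsal], which are not among the given features.)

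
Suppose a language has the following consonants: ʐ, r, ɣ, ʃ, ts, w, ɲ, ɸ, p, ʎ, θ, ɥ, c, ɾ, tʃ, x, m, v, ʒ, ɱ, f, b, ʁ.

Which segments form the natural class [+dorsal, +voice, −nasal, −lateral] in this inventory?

Eliminate segments failing any feature: /ʐ, r, ʃ, ts, ɸ, p, θ, ɾ, tʃ, m, v, ʒ, ɱ, f, b/ are [−dorsal]; /ɲ/ is [+nasal]; /ʎ/ is [+lateral]; /c, x/ are [−voice]. The remaining /ɣ, w, ɥ, ʁ/ satisfy [+dorsal], [+voice], [−nasal], [−lateral].

ɣ, w, ɥ, ʁ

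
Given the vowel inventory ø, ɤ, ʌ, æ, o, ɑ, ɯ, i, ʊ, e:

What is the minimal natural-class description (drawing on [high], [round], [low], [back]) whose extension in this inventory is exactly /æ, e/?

[−high, −back, −round]

/æ, e/ are all [−high], [−back], [−round], and no other segment in the inventory matches all three values. Dropping any one of them over-generates: [−back, −round] alone would also admit /i/; [−high, −round] alone would also admit /ɤ, ʌ, ɑ/; [−high, −back] alone would also admit /ø/. No other combination of two listed features picks out exactly this set either, so fewer than three features will not do.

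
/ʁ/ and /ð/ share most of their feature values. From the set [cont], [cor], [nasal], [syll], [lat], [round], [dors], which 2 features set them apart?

/ʁ/ is the voiced uvular fricative and /ð/ is the voiced dental fricative. Both are [+continuant], [−nasal], [−syllabic], [−lateral], [−round]. /ʁ/ is [−coronal] while /ð/ is [+coronal]; /ʁ/ is [+dorsal] while /ð/ is [−dorsal], so the distinguishing features are [coronal], [dorsal].

[coronal], [dorsal]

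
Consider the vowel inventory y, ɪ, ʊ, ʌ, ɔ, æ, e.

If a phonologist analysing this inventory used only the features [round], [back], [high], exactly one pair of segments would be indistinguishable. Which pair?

e, æ

/e/ (mid front unrounded tense vowel) and /æ/ (low front unrounded vowel) are both [-round], [-back], [-high], so none of the listed features separates them. (They do differ in [low], which is not among the given features.) Every other pair in the inventory differs on at least one listed feature.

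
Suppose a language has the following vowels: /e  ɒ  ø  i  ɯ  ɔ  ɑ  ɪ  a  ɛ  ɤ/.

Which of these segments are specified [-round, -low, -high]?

Among the inventory, the [-round] segments are /e, i, ɯ, ɑ, ɪ, a, ɛ, ɤ/.
Of those, [-low] gives /e, i, ɯ, ɪ, ɛ, ɤ/.
Of those, [-high] leaves /e, ɛ, ɤ/.

e, ɛ, ɤ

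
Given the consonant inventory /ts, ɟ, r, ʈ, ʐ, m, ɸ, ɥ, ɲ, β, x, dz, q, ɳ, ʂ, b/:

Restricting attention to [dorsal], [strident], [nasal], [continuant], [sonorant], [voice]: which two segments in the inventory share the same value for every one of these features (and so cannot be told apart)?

ɳ, m

On the given features, /ɳ/ and /m/ have an identical profile: [-dorsal], [-strident], [+nasal], [-continuant], [+sonorant], [+voice]. No other two segments in the inventory coincide on all 6 features. (They do differ in [labial] and [coronal], which are not among the given features.)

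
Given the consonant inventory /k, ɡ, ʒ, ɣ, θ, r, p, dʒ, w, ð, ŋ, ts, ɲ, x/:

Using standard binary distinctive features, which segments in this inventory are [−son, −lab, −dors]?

ʒ, θ, dʒ, ð, ts

Eliminate segments failing any feature: /k, ɡ, ɣ, x/ are [+dorsal]; /r, w, ŋ, ɲ/ are [+sonorant]; /p/ is [+labial]. The remaining /ʒ, θ, dʒ, ð, ts/ satisfy [−sonorant], [−labial], [−dorsal].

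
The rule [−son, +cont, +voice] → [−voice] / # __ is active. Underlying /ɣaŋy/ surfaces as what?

The only segment in the rule's environment that also matches [−son, +cont, +voice] is /ɣ/. Applying [−voice] turns the voiced velar fricative into /x/ (voiceless velar fricative), giving [xaŋy].

[xaŋy]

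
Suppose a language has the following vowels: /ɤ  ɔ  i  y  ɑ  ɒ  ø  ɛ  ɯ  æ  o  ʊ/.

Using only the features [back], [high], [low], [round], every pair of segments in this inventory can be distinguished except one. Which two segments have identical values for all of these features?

Both /ɔ/ and /o/ are [+back], [-high], [-low], [+round]. Since the list omits [tense] — which does distinguish the mid back rounded lax vowel from the mid back rounded tense vowel — this pair collapses; all other pairs remain distinct.

ɔ, o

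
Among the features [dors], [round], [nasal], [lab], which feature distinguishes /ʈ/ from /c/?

[dorsal]

/ʈ/ is the voiceless retroflex stop and /c/ is the voiceless palatal stop. Both are [−round], [−nasal], [−labial]. /ʈ/ is [−dorsal] while /c/ is [+dorsal], so the distinguishing feature is [dorsal].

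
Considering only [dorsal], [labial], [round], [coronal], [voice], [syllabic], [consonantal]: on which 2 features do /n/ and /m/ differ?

The two segments share [−dorsal], [−round], [+voice], [−syllabic], [+consonantal]. The only features from the list on which they differ: /n/ is [−labial] while /m/ is [+labial]; /n/ is [+coronal] while /m/ is [−coronal].

[labial], [coronal]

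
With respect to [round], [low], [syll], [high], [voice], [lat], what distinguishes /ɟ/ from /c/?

[voice]

/ɟ/ (voiced palatal stop) and /c/ (voiceless palatal stop) agree on [-round], [-low], [-syllabic], [+high], [-lateral]. They differ on [voice] (/ɟ/ [+], /c/ [-]).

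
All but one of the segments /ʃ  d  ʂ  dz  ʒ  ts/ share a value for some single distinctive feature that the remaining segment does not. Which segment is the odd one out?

d

/dz, ʒ, ʂ, ts, ʃ/ are all [+strident], but /d/ (voiced alveolar stop) is [−strident]. No other single segment can be removed to leave a set sharing one feature value that the removed segment lacks, so /d/ is the odd one out.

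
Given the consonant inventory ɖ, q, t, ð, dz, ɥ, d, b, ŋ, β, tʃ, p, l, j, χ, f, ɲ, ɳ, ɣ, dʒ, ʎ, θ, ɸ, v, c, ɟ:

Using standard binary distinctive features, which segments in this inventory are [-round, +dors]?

Checking each segment against [-round], [+dorsal]: /q/ (voiceless uvular stop), /ŋ/ (velar nasal), /j/ (palatal glide), /χ/ (voiceless uvular fricative), /ɲ/ (palatal nasal), /ɣ/ (voiced velar fricative), among others, satisfy every feature; every other segment in the inventory fails at least one.

q, ŋ, j, χ, ɲ, ɣ, ʎ, c, ɟ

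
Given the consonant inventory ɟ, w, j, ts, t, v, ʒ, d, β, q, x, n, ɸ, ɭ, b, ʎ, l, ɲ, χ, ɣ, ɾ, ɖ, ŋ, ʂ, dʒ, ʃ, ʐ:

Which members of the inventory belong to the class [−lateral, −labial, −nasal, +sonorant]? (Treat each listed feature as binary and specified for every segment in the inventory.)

The [−lateral] segments are /ɟ, w, j, ts, t, v, ʒ, d, β, q, x, n, ɸ, b, ɲ, χ, ɣ, ɾ, ɖ, ŋ, ʂ, dʒ, ʃ, ʐ/.
Within that set, [−labial] gives /ɟ, j, ts, t, ʒ, d, q, x, n, ɲ, χ, ɣ, ɾ, ɖ, ŋ, ʂ, dʒ, ʃ, ʐ/.
Among these, [−nasal] gives /ɟ, j, ts, t, ʒ, d, q, x, χ, ɣ, ɾ, ɖ, ʂ, dʒ, ʃ, ʐ/.
Intersecting with [+sonorant] leaves /j, ɾ/.

j, ɾ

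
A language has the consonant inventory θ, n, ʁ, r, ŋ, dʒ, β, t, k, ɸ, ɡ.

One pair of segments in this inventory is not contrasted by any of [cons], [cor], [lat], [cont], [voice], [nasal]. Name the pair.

β, ʁ

On the given features, /β/ and /ʁ/ have an identical profile: [+consonantal], [−coronal], [−lateral], [+continuant], [+voice], [−nasal]. No other two segments in the inventory coincide on all 6 features. (They do differ in [labial] and [dorsal], which are not among the given features.)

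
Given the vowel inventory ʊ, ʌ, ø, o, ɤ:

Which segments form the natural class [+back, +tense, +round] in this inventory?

o

Eliminate segments failing any feature: /ʊ, ʌ/ are [-tense]; /ø/ is [-back]; /ɤ/ is [-round]. The remaining /o/ satisfy [+back], [+tense], [+round].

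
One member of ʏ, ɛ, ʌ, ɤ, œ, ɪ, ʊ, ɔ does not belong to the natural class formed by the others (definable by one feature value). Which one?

/ʌ, ʊ, œ, ɪ, ɛ, ʏ, ɔ/ are all [−tense], but /ɤ/ (mid back unrounded tense vowel) is [+tense]. No other single segment can be removed to leave a set sharing one feature value that the removed segment lacks, so /ɤ/ is the odd one out.

ɤ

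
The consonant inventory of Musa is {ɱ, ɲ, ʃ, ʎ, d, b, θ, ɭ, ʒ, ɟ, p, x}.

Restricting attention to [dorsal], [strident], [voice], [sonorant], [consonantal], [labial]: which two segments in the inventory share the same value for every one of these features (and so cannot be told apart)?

ʎ, ɲ

/ʎ/ (palatal lateral approximant) and /ɲ/ (palatal nasal) are both [+dorsal], [−strident], [+voice], [+sonorant], [+consonantal], [−labial], so none of the listed features separates them. (They do differ in [nasal] and [lateral], which are not among the given features.) Every other pair in the inventory differs on at least one listed feature.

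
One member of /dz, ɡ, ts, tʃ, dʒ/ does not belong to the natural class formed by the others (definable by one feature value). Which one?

ɡ

The remaining segments after removing /ɡ/ share [+delayed release]; /ɡ/ (voiced velar stop) is [−delayed release]. For every other candidate removal, the leftover set fails to share any single feature value that the removed segment lacks.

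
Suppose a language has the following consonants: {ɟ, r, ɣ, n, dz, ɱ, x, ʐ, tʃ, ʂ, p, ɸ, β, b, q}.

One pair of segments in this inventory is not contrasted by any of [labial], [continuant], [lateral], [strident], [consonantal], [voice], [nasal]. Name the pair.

ɣ, r

/ɣ/ (voiced velar fricative) and /r/ (alveolar trill) are both [−labial], [+continuant], [−lateral], [−strident], [+consonantal], [+voice], [−nasal], so none of the listed features separates them. (They do differ in [sonorant], [coronal] and [dorsal], which are not among the given features.) Every other pair in the inventory differs on at least one listed feature.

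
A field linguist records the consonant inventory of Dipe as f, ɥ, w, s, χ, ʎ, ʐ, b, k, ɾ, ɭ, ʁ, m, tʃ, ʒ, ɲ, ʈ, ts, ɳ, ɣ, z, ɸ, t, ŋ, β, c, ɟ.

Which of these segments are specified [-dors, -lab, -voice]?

Checking each segment against [-dorsal], [-labial], [-voice]: /s/ (voiceless alveolar fricative), /tʃ/ (voiceless postalveolar affricate), /ʈ/ (voiceless retroflex stop), /ts/ (voiceless alveolar affricate), /t/ (voiceless alveolar stop) satisfy every feature; every other segment in the inventory fails at least one.

s, tʃ, ʈ, ts, t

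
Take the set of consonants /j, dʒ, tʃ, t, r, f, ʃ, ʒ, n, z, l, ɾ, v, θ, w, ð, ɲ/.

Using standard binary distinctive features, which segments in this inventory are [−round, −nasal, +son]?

First, the [−round] segments are /j, dʒ, tʃ, t, r, f, ʃ, ʒ, n, z, l, ɾ, v, θ, ð, ɲ/.
Within that set, [−nasal] gives /j, dʒ, tʃ, t, r, f, ʃ, ʒ, z, l, ɾ, v, θ, ð/.
Intersecting with [+sonorant] leaves /j, r, l, ɾ/.

j, r, l, ɾ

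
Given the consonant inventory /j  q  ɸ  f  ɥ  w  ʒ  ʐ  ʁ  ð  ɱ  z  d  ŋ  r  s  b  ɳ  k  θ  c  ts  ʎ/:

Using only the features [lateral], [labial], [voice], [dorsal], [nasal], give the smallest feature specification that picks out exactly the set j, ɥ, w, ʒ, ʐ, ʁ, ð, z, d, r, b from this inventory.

[+voice, −nasal, −lateral]

Every target segment is [+voice], [−nasal], [−lateral]; each remaining inventory member fails at least one of these. Each conjunct is needed — [−nasal, −lateral] alone would also admit /q, ɸ, f, s, …/; [+voice, −lateral] alone would also admit /ɱ, ŋ, ɳ/; [+voice, −nasal] alone would also admit /ʎ/ — and no other combination of two listed features has exactly this extension, so three is the minimum.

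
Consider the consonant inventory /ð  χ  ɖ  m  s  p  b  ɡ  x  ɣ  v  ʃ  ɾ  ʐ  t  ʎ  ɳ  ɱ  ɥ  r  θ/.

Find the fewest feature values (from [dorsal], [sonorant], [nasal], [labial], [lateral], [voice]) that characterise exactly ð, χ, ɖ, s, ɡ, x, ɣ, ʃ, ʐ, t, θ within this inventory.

[−sonorant, −labial]

Every target segment is [−sonorant], [−labial]; each remaining inventory member fails at least one of these. Each conjunct is needed — [−labial] alone would also admit /ɾ, ʎ, ɳ, r/; [−sonorant] alone would also admit /p, b, v/ — and no other single listed feature has exactly this extension, so two is the minimum.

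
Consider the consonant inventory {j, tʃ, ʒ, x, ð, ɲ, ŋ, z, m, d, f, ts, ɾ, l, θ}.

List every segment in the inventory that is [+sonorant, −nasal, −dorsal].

The [+sonorant] segments are /j, ɲ, ŋ, m, ɾ, l/.
Within that set, [−nasal] gives /j, ɾ, l/.
Among these, [−dorsal] leaves /ɾ, l/.

ɾ, l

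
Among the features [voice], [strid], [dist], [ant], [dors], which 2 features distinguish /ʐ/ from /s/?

[voice], [anterior]

/ʐ/ is the voiced retroflex fricative and /s/ is the voiceless alveolar fricative. Both are [+strident], [−distributed], [−dorsal]. /ʐ/ is [+voice] while /s/ is [−voice]; /ʐ/ is [−anterior] while /s/ is [+anterior], so the distinguishing features are [voice], [anterior].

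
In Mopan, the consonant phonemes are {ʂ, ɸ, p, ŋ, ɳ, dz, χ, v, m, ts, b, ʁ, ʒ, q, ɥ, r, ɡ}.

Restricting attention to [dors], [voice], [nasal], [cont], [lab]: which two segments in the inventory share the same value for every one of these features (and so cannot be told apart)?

/ʒ/ (voiced postalveolar fricative) and /r/ (alveolar trill) are both [−dorsal], [+voice], [−nasal], [+continuant], [−labial], so none of the listed features separates them. (They do differ in [sonorant], [strident] and [anterior], which are not among the given features.) Every other pair in the inventory differs on at least one listed feature.

ʒ, r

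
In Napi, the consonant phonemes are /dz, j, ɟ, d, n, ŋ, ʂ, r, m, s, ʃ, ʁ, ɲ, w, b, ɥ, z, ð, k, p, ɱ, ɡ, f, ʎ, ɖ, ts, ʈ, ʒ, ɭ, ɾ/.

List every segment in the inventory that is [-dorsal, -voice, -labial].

ʂ, s, ʃ, ts, ʈ

Checking each segment against [-dorsal], [-voice], [-labial]: /ʂ/ (voiceless retroflex fricative), /s/ (voiceless alveolar fricative), /ʃ/ (voiceless postalveolar fricative), /ts/ (voiceless alveolar affricate), /ʈ/ (voiceless retroflex stop) satisfy every feature; every other segment in the inventory fails at least one.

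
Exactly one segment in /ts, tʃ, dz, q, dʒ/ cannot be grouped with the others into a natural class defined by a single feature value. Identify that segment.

q

/dʒ, dz, ts, tʃ/ are all [+delayed release], but /q/ (voiceless uvular stop) is [−delayed release]. No other single segment can be removed to leave a set sharing one feature value that the removed segment lacks, so /q/ is the odd one out.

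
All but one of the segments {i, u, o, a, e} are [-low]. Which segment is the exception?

a

/e, u, i, o/ are all [-low]; /a/ (low unrounded vowel) is [+low].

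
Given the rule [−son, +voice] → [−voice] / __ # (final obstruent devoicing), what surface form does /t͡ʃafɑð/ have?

Only the final segment /ð/ is both word-final and matches the structural description. It is a voiced dental fricative, so [−son, +voice] holds; changing it to [−voice] with all other features held fixed yields /θ/ (voiceless dental fricative). No other segment meets both the structural description and the environment, so the output is [t͡ʃafɑθ].

[t͡ʃafɑθ]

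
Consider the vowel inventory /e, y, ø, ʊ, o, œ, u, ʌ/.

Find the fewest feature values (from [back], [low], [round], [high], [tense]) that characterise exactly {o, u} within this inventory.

Every target segment is [+back], [+tense]; each remaining inventory member fails at least one of these. Each conjunct is needed — [+tense] alone would also admit /e, y, ø/; [+back] alone would also admit /ʊ, ʌ/ — and no other single listed feature has exactly this extension, so two is the minimum.

[+back, +tense]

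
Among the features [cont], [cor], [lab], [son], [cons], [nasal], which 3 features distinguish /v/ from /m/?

/v/ is the voiced labiodental fricative and /m/ is the bilabial nasal. Both are [−coronal], [+labial], [+consonantal]. /v/ is [−sonorant] while /m/ is [+sonorant]; /v/ is [−nasal] while /m/ is [+nasal]; /v/ is [+continuant] while /m/ is [−continuant], so the distinguishing features are [sonorant], [nasal], [continuant].

[sonorant], [nasal], [continuant]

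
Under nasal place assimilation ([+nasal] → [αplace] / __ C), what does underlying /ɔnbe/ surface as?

/n/ sits before the [+labial] consonant /b/, so it takes on [+labial] and surfaces as /m/. The rest of the form is unaffected: [ɔmbe].

[ɔmbe]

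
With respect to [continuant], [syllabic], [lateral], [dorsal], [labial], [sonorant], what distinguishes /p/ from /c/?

[labial], [dorsal]

/p/ (voiceless bilabial stop) and /c/ (voiceless palatal stop) agree on [−continuant], [−syllabic], [−lateral], [−sonorant]. They differ on [labial] (/p/ [+], /c/ [−]), [dorsal] (/p/ [−], /c/ [+]).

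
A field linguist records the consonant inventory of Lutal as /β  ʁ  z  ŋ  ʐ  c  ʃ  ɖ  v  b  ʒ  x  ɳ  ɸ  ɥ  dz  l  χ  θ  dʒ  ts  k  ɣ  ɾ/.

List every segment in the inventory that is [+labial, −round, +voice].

Eliminate segments failing any feature: /ʁ, z, ŋ, ʐ, c, ʃ, ɖ, ʒ, x, ɳ, dz, l, χ, θ, dʒ, ts, k, ɣ, ɾ/ are [−labial]; /ɸ/ is [−voice]; /ɥ/ is [+round]. The remaining /β, v, b/ satisfy [+labial], [−round], [+voice].

β, v, b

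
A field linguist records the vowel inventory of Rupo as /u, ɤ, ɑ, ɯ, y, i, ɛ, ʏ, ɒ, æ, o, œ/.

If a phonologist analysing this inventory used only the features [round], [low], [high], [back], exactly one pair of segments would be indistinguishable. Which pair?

ʏ, y

Both /ʏ/ and /y/ are [+round], [−low], [+high], [−back]. Since the list omits [tense] — which does distinguish the high front rounded lax vowel from the high front rounded tense vowel — this pair collapses; all other pairs remain distinct.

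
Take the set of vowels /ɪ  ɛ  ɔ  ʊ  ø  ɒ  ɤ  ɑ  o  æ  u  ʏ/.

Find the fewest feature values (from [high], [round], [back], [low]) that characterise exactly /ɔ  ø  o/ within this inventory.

[-high, -low, +round]

/ɔ, ø, o/ are all [-high], [-low], [+round], and no other segment in the inventory matches all three values. Dropping any one of them over-generates: [-low, +round] alone would also admit /ʊ, u, ʏ/; [-high, +round] alone would also admit /ɒ/; [-high, -low] alone would also admit /ɛ, ɤ/. No other combination of two listed features picks out exactly this set either, so fewer than three features will not do.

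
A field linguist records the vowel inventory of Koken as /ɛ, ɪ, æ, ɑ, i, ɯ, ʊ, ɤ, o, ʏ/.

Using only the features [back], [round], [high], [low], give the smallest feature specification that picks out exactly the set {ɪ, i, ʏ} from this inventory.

Every target segment is [+high], [-back]; each remaining inventory member fails at least one of these. Each conjunct is needed — [-back] alone would also admit /ɛ, æ/; [+high] alone would also admit /ɯ, ʊ/ — and no other single listed feature has exactly this extension, so two is the minimum.

[+high, -back]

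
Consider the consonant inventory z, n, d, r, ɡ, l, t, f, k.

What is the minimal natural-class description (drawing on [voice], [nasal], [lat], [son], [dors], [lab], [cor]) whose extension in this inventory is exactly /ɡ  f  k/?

The target set is precisely the extension of [−coronal] in this inventory.

[−cor]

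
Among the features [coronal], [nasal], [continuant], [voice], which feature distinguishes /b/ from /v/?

/b/ is the voiced bilabial stop and /v/ is the voiced labiodental fricative. Both are [-coronal], [-nasal], [+voice]. /b/ is [-continuant] while /v/ is [+continuant], so the distinguishing feature is [continuant].

[continuant]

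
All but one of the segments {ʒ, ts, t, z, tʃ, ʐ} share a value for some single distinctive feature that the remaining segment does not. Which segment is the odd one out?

t

[strident] groups all but one: /ts, z, tʃ, ʐ, ʒ/ share [+strident] while /t/ (voiceless alveolar stop) alone is [−strident]. Removing any other segment would not leave a single-feature class that excludes it.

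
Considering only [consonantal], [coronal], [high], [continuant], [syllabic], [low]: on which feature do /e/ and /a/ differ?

[low]

/e/ (mid front unrounded tense vowel) and /a/ (low unrounded vowel) agree on [−consonantal], [−coronal], [−high], [+continuant], [+syllabic]. They differ on [low] (/e/ [−], /a/ [+]).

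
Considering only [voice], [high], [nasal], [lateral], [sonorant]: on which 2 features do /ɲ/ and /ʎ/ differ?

[nasal], [lateral]

The two segments share [+voice], [+high], [+sonorant]. The only features from the list on which they differ: /ɲ/ is [+nasal] while /ʎ/ is [-nasal]; /ɲ/ is [-lateral] while /ʎ/ is [+lateral].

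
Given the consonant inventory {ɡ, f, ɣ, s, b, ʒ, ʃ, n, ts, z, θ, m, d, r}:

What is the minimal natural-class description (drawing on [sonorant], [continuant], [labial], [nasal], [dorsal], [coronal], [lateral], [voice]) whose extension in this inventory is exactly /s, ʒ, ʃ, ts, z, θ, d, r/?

[-nasal, +coronal]

/s, ʒ, ʃ, ts, z, θ, d, r/ are all [-nasal], [+coronal], and no other segment in the inventory matches both values. Dropping any one of them over-generates: [+coronal] alone would also admit /n/; [-nasal] alone would also admit /ɡ, f, ɣ, b/. No other single listed feature picks out exactly this set either, so fewer than two features will not do.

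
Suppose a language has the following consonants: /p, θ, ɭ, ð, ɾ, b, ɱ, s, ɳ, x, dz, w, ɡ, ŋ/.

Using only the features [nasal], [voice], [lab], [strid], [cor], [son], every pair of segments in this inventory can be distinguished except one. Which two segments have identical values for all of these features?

On the given features, /ɭ/ and /ɾ/ have an identical profile: [−nasal], [+voice], [−labial], [−strident], [+coronal], [+sonorant]. No other two segments in the inventory coincide on all 6 features. (They do differ in [lateral] and [anterior], which are not among the given features.)

ɭ, ɾ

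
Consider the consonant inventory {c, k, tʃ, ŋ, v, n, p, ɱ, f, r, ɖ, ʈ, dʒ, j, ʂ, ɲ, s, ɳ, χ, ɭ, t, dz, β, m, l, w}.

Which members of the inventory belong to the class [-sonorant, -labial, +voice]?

ɖ, dʒ, dz

Eliminate segments failing any feature: /c, k, tʃ, ʈ, ʂ, s, χ, t/ are [-voice]; /ŋ, n, ɱ, r, j, ɲ, ɳ, ɭ, m, l, w/ are [+sonorant]; /v, p, f, β/ are [+labial]. The remaining /ɖ, dʒ, dz/ satisfy [-sonorant], [-labial], [+voice].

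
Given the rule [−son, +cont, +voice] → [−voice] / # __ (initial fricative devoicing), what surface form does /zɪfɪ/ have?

[sɪfɪ]

Only the initial segment /z/ is both word-initial and matches the structural description. It is a voiced alveolar fricative, so [−son, +cont, +voice] holds; changing it to [−voice] with all other features held fixed yields /s/ (voiceless alveolar fricative). No other segment meets both the structural description and the environment, so the output is [sɪfɪ].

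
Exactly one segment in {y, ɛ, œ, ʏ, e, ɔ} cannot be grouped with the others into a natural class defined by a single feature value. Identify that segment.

[back] groups all but one: /y, ɛ, ʏ, œ, e/ share [−back] while /ɔ/ (mid back rounded lax vowel) alone is [+back]. Removing any other segment would not leave a single-feature class that excludes it.

ɔ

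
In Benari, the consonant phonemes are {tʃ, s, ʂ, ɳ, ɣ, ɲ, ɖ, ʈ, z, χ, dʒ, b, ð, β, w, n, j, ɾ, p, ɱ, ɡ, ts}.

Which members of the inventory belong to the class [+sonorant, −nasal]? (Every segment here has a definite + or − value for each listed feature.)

w, j, ɾ

Checking each segment against [+sonorant], [−nasal]: /w/ (labial-velar glide), /j/ (palatal glide), /ɾ/ (alveolar tap) satisfy every feature; every other segment in the inventory fails at least one.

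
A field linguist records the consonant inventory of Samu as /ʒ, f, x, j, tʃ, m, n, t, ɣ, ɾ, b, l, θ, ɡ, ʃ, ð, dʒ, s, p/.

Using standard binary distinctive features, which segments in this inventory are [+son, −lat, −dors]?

Among the inventory, the [+sonorant] segments are /j, m, n, ɾ, l/.
Within that set, [−lateral] gives /j, m, n, ɾ/.
Intersecting with [−dorsal] leaves /m, n, ɾ/.

m, n, ɾ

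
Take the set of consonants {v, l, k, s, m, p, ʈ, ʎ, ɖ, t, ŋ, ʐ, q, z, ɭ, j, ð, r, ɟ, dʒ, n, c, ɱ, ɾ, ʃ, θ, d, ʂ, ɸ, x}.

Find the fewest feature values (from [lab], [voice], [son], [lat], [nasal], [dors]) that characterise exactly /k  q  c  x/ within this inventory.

/k, q, c, x/ are all [−voice], [+dorsal], and no other segment in the inventory matches both values. Dropping any one of them over-generates: [+dorsal] alone would also admit /ʎ, ŋ, j, ɟ/; [−voice] alone would also admit /s, p, ʈ, t, …/. No other single listed feature picks out exactly this set either, so fewer than two features will not do.

[−voice, +dors]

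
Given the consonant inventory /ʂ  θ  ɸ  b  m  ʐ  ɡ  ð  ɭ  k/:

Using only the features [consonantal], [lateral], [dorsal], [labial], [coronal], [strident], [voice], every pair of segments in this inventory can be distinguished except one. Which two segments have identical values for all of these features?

/b/ (voiced bilabial stop) and /m/ (bilabial nasal) are both [+consonantal], [−lateral], [−dorsal], [+labial], [−coronal], [−strident], [+voice], so none of the listed features separates them. (They do differ in [sonorant] and [nasal], which are not among the given features.) Every other pair in the inventory differs on at least one listed feature.

b, m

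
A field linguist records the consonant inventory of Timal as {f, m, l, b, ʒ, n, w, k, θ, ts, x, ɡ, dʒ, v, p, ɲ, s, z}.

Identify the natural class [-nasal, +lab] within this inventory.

f, b, w, v, p

Eliminate segments failing any feature: /m, n, ɲ/ are [+nasal]; /l, ʒ, k, θ, ts, x, ɡ, dʒ, s, z/ are [-labial]. The remaining /f, b, w, v, p/ satisfy [-nasal], [+labial].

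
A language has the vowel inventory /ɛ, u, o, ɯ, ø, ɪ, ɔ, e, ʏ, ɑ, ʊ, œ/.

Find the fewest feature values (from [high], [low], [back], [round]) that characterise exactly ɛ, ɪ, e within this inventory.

/ɛ, ɪ, e/ are all [-back], [-round], and no other segment in the inventory matches both values. Dropping any one of them over-generates: [-round] alone would also admit /ɯ, ɑ/; [-back] alone would also admit /ø, ʏ, œ/. No other single listed feature picks out exactly this set either, so fewer than two features will not do.

[-back, -round]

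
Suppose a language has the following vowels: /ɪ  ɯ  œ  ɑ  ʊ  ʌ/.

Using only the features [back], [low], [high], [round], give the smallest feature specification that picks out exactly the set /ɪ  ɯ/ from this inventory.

The class [+high], [-round] has exactly /ɪ, ɯ/ as its extension in this inventory. No smaller conjunction from the listed features achieves this: [-round] alone would also admit /ɑ, ʌ/; [+high] alone would also admit /ʊ/; and checking the remaining single features turns up none with this extension.

[+high, -round]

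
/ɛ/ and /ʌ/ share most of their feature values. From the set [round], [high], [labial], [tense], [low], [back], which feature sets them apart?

[back]

/ɛ/ is the mid front unrounded lax vowel and /ʌ/ is the mid back unrounded lax vowel. Both are [−round], [−high], [−labial], [−tense], [−low]. /ɛ/ is [−back] while /ʌ/ is [+back], so the distinguishing feature is [back].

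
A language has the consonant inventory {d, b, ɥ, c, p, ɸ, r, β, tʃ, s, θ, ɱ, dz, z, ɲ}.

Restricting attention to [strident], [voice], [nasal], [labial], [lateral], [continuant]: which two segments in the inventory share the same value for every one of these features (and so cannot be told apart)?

On the given features, /β/ and /ɥ/ have an identical profile: [−strident], [+voice], [−nasal], [+labial], [−lateral], [+continuant]. No other two segments in the inventory coincide on all 6 features. (They do differ in [sonorant], [round] and [dorsal], which are not among the given features.)

β, ɥ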